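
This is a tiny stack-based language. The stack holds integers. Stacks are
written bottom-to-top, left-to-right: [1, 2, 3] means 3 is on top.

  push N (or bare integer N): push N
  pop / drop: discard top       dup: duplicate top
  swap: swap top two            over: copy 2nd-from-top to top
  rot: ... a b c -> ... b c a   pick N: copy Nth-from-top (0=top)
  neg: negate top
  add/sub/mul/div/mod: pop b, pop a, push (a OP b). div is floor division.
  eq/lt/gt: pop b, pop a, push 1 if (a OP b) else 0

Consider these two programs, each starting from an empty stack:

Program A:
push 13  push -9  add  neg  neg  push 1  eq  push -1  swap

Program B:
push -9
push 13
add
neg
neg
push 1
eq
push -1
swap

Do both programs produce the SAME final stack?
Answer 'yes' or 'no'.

Answer: yes

Derivation:
Program A trace:
  After 'push 13': [13]
  After 'push -9': [13, -9]
  After 'add': [4]
  After 'neg': [-4]
  After 'neg': [4]
  After 'push 1': [4, 1]
  After 'eq': [0]
  After 'push -1': [0, -1]
  After 'swap': [-1, 0]
Program A final stack: [-1, 0]

Program B trace:
  After 'push -9': [-9]
  After 'push 13': [-9, 13]
  After 'add': [4]
  After 'neg': [-4]
  After 'neg': [4]
  After 'push 1': [4, 1]
  After 'eq': [0]
  After 'push -1': [0, -1]
  After 'swap': [-1, 0]
Program B final stack: [-1, 0]
Same: yes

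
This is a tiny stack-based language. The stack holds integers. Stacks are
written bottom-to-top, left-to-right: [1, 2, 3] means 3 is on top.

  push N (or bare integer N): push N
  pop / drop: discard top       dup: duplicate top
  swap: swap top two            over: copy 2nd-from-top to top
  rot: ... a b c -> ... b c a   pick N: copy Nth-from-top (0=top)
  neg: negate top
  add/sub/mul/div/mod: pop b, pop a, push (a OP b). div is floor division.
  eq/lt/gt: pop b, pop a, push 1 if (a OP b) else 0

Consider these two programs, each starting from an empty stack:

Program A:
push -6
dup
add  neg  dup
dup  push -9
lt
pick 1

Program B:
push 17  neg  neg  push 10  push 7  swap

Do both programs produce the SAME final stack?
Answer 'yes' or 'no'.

Program A trace:
  After 'push -6': [-6]
  After 'dup': [-6, -6]
  After 'add': [-12]
  After 'neg': [12]
  After 'dup': [12, 12]
  After 'dup': [12, 12, 12]
  After 'push -9': [12, 12, 12, -9]
  After 'lt': [12, 12, 0]
  After 'pick 1': [12, 12, 0, 12]
Program A final stack: [12, 12, 0, 12]

Program B trace:
  After 'push 17': [17]
  After 'neg': [-17]
  After 'neg': [17]
  After 'push 10': [17, 10]
  After 'push 7': [17, 10, 7]
  After 'swap': [17, 7, 10]
Program B final stack: [17, 7, 10]
Same: no

Answer: no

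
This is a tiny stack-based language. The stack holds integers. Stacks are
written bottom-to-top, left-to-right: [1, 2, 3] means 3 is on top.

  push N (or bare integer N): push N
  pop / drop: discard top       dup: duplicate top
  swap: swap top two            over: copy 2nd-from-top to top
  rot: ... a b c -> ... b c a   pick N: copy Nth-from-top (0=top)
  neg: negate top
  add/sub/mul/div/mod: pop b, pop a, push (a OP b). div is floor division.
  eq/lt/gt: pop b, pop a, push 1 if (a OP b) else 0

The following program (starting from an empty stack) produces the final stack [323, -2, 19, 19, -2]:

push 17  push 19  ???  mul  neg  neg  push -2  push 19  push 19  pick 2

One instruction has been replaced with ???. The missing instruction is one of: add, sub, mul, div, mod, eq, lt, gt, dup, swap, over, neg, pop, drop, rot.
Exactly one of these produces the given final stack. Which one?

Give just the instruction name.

Stack before ???: [17, 19]
Stack after ???:  [19, 17]
The instruction that transforms [17, 19] -> [19, 17] is: swap

Answer: swap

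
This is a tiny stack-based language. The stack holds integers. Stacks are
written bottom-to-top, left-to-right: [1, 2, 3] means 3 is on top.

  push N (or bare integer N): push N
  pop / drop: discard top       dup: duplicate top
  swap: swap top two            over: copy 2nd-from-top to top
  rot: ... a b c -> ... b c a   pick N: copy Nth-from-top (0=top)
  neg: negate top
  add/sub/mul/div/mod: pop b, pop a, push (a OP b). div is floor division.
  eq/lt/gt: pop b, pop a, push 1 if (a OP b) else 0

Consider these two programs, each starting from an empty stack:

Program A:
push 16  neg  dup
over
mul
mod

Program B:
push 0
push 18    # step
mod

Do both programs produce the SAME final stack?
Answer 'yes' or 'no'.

Program A trace:
  After 'push 16': [16]
  After 'neg': [-16]
  After 'dup': [-16, -16]
  After 'over': [-16, -16, -16]
  After 'mul': [-16, 256]
  After 'mod': [240]
Program A final stack: [240]

Program B trace:
  After 'push 0': [0]
  After 'push 18': [0, 18]
  After 'mod': [0]
Program B final stack: [0]
Same: no

Answer: no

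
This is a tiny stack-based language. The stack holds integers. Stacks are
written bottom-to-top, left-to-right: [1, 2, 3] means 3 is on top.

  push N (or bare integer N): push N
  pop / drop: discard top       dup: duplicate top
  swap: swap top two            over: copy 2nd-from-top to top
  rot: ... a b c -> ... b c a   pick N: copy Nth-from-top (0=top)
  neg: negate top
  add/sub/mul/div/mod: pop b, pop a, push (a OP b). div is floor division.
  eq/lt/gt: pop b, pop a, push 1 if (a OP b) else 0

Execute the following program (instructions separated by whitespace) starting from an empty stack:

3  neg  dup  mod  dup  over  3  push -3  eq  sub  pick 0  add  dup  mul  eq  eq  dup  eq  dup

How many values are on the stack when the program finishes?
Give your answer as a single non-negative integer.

Answer: 2

Derivation:
After 'push 3': stack = [3] (depth 1)
After 'neg': stack = [-3] (depth 1)
After 'dup': stack = [-3, -3] (depth 2)
After 'mod': stack = [0] (depth 1)
After 'dup': stack = [0, 0] (depth 2)
After 'over': stack = [0, 0, 0] (depth 3)
After 'push 3': stack = [0, 0, 0, 3] (depth 4)
After 'push -3': stack = [0, 0, 0, 3, -3] (depth 5)
After 'eq': stack = [0, 0, 0, 0] (depth 4)
After 'sub': stack = [0, 0, 0] (depth 3)
After 'pick 0': stack = [0, 0, 0, 0] (depth 4)
After 'add': stack = [0, 0, 0] (depth 3)
After 'dup': stack = [0, 0, 0, 0] (depth 4)
After 'mul': stack = [0, 0, 0] (depth 3)
After 'eq': stack = [0, 1] (depth 2)
After 'eq': stack = [0] (depth 1)
After 'dup': stack = [0, 0] (depth 2)
After 'eq': stack = [1] (depth 1)
After 'dup': stack = [1, 1] (depth 2)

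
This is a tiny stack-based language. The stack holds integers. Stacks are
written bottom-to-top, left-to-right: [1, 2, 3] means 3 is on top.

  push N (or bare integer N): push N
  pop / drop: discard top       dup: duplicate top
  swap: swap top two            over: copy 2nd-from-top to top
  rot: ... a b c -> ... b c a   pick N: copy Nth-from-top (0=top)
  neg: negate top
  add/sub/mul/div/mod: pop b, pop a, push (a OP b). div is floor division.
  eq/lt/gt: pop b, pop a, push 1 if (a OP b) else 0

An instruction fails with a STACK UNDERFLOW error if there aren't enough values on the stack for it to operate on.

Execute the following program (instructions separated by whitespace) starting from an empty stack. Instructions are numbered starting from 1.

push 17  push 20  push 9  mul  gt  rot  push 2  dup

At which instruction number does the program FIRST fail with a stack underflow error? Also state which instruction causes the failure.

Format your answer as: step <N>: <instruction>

Answer: step 6: rot

Derivation:
Step 1 ('push 17'): stack = [17], depth = 1
Step 2 ('push 20'): stack = [17, 20], depth = 2
Step 3 ('push 9'): stack = [17, 20, 9], depth = 3
Step 4 ('mul'): stack = [17, 180], depth = 2
Step 5 ('gt'): stack = [0], depth = 1
Step 6 ('rot'): needs 3 value(s) but depth is 1 — STACK UNDERFLOW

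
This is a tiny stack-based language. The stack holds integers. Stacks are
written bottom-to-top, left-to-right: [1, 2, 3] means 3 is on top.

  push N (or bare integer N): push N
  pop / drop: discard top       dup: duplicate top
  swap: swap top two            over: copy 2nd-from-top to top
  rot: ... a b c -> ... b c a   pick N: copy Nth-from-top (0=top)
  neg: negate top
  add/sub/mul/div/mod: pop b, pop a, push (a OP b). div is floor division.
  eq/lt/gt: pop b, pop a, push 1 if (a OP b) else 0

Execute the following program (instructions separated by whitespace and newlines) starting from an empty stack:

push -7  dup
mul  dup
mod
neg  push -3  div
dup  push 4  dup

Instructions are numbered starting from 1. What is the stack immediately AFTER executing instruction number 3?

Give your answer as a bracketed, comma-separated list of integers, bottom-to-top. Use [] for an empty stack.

Step 1 ('push -7'): [-7]
Step 2 ('dup'): [-7, -7]
Step 3 ('mul'): [49]

Answer: [49]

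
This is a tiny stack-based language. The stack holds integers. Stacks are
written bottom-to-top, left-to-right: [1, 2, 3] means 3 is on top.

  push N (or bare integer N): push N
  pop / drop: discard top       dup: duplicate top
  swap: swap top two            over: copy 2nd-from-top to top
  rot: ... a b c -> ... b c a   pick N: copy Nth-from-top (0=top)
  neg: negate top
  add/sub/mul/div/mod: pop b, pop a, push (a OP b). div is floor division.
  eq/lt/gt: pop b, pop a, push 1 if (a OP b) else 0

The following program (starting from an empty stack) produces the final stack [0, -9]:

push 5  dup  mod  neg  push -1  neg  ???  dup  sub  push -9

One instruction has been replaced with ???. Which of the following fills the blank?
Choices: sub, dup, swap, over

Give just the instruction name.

Stack before ???: [0, 1]
Stack after ???:  [-1]
Checking each choice:
  sub: MATCH
  dup: produces [0, 1, 0, -9]
  swap: produces [1, 0, -9]
  over: produces [0, 1, 0, -9]


Answer: sub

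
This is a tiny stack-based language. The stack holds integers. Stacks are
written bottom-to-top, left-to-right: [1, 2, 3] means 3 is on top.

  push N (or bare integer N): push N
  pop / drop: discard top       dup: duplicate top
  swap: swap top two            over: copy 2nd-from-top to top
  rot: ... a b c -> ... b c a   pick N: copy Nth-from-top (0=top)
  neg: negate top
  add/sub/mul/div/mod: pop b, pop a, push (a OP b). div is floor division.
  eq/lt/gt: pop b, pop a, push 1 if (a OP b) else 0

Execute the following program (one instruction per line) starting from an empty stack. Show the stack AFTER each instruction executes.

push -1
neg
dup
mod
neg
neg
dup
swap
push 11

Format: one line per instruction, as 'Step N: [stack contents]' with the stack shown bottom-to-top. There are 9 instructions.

Step 1: [-1]
Step 2: [1]
Step 3: [1, 1]
Step 4: [0]
Step 5: [0]
Step 6: [0]
Step 7: [0, 0]
Step 8: [0, 0]
Step 9: [0, 0, 11]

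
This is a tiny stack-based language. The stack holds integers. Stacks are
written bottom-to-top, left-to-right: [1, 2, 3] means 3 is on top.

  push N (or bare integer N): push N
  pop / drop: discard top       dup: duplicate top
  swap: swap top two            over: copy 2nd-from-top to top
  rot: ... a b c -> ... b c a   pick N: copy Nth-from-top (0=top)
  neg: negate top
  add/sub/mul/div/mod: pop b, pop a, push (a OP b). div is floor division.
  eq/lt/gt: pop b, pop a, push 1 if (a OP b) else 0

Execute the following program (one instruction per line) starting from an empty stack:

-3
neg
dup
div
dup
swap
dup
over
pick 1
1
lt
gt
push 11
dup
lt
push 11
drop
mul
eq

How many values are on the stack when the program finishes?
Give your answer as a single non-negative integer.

After 'push -3': stack = [-3] (depth 1)
After 'neg': stack = [3] (depth 1)
After 'dup': stack = [3, 3] (depth 2)
After 'div': stack = [1] (depth 1)
After 'dup': stack = [1, 1] (depth 2)
After 'swap': stack = [1, 1] (depth 2)
After 'dup': stack = [1, 1, 1] (depth 3)
After 'over': stack = [1, 1, 1, 1] (depth 4)
After 'pick 1': stack = [1, 1, 1, 1, 1] (depth 5)
After 'push 1': stack = [1, 1, 1, 1, 1, 1] (depth 6)
After 'lt': stack = [1, 1, 1, 1, 0] (depth 5)
After 'gt': stack = [1, 1, 1, 1] (depth 4)
After 'push 11': stack = [1, 1, 1, 1, 11] (depth 5)
After 'dup': stack = [1, 1, 1, 1, 11, 11] (depth 6)
After 'lt': stack = [1, 1, 1, 1, 0] (depth 5)
After 'push 11': stack = [1, 1, 1, 1, 0, 11] (depth 6)
After 'drop': stack = [1, 1, 1, 1, 0] (depth 5)
After 'mul': stack = [1, 1, 1, 0] (depth 4)
After 'eq': stack = [1, 1, 0] (depth 3)

Answer: 3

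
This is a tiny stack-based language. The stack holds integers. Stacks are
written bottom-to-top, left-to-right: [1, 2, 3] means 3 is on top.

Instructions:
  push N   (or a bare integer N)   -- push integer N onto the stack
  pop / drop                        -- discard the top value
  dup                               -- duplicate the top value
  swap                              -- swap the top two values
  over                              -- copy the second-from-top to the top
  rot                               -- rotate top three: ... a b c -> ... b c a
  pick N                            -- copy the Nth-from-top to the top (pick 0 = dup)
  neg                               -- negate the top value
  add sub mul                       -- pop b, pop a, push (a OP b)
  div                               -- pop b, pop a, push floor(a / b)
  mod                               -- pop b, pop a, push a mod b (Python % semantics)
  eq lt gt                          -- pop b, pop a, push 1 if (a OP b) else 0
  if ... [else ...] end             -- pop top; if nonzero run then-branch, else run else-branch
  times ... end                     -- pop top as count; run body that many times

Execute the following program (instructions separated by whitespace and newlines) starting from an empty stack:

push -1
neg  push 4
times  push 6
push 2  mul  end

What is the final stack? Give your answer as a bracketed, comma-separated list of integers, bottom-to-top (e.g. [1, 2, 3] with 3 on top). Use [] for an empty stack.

After 'push -1': [-1]
After 'neg': [1]
After 'push 4': [1, 4]
After 'times': [1]
After 'push 6': [1, 6]
After 'push 2': [1, 6, 2]
After 'mul': [1, 12]
After 'push 6': [1, 12, 6]
After 'push 2': [1, 12, 6, 2]
After 'mul': [1, 12, 12]
After 'push 6': [1, 12, 12, 6]
After 'push 2': [1, 12, 12, 6, 2]
After 'mul': [1, 12, 12, 12]
After 'push 6': [1, 12, 12, 12, 6]
After 'push 2': [1, 12, 12, 12, 6, 2]
After 'mul': [1, 12, 12, 12, 12]

Answer: [1, 12, 12, 12, 12]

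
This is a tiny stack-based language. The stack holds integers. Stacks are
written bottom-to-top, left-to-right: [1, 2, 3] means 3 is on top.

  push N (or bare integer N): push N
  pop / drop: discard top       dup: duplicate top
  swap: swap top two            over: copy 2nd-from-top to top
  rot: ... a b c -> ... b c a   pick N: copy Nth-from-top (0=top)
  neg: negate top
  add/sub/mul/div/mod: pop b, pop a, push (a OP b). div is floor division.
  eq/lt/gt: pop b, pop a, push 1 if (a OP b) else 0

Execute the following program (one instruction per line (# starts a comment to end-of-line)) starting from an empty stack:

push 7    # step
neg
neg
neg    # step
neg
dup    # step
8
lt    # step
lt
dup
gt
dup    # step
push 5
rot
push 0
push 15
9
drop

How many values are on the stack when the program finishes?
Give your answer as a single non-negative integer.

After 'push 7': stack = [7] (depth 1)
After 'neg': stack = [-7] (depth 1)
After 'neg': stack = [7] (depth 1)
After 'neg': stack = [-7] (depth 1)
After 'neg': stack = [7] (depth 1)
After 'dup': stack = [7, 7] (depth 2)
After 'push 8': stack = [7, 7, 8] (depth 3)
After 'lt': stack = [7, 1] (depth 2)
After 'lt': stack = [0] (depth 1)
After 'dup': stack = [0, 0] (depth 2)
After 'gt': stack = [0] (depth 1)
After 'dup': stack = [0, 0] (depth 2)
After 'push 5': stack = [0, 0, 5] (depth 3)
After 'rot': stack = [0, 5, 0] (depth 3)
After 'push 0': stack = [0, 5, 0, 0] (depth 4)
After 'push 15': stack = [0, 5, 0, 0, 15] (depth 5)
After 'push 9': stack = [0, 5, 0, 0, 15, 9] (depth 6)
After 'drop': stack = [0, 5, 0, 0, 15] (depth 5)

Answer: 5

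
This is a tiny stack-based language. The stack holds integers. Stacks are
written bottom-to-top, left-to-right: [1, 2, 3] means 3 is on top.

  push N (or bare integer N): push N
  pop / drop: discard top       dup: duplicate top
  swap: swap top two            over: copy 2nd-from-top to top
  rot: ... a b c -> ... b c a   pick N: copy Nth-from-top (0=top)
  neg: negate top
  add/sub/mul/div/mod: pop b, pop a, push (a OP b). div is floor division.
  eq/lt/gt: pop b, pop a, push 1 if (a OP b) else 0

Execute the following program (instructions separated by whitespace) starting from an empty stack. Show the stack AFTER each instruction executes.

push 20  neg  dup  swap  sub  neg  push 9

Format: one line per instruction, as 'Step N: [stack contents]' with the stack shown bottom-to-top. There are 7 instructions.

Step 1: [20]
Step 2: [-20]
Step 3: [-20, -20]
Step 4: [-20, -20]
Step 5: [0]
Step 6: [0]
Step 7: [0, 9]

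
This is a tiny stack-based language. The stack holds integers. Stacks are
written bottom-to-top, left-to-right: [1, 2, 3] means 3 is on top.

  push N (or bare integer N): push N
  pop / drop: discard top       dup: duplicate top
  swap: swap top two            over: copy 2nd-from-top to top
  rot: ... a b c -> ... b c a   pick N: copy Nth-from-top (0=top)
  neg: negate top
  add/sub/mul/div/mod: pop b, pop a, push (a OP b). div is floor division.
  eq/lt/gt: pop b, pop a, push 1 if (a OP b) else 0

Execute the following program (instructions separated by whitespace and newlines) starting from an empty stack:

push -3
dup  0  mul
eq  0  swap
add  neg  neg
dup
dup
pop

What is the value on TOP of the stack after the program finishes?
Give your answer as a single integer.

After 'push -3': [-3]
After 'dup': [-3, -3]
After 'push 0': [-3, -3, 0]
After 'mul': [-3, 0]
After 'eq': [0]
After 'push 0': [0, 0]
After 'swap': [0, 0]
After 'add': [0]
After 'neg': [0]
After 'neg': [0]
After 'dup': [0, 0]
After 'dup': [0, 0, 0]
After 'pop': [0, 0]

Answer: 0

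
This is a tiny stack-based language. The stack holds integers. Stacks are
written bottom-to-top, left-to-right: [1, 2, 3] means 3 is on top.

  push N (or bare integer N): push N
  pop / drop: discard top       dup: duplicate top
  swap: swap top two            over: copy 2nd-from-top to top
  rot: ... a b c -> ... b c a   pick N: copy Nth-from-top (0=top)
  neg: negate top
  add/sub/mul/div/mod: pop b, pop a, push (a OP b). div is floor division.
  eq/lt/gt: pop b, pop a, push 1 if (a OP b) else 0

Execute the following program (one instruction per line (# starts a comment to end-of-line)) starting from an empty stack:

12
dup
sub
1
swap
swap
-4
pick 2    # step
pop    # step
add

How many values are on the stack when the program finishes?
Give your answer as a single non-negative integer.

After 'push 12': stack = [12] (depth 1)
After 'dup': stack = [12, 12] (depth 2)
After 'sub': stack = [0] (depth 1)
After 'push 1': stack = [0, 1] (depth 2)
After 'swap': stack = [1, 0] (depth 2)
After 'swap': stack = [0, 1] (depth 2)
After 'push -4': stack = [0, 1, -4] (depth 3)
After 'pick 2': stack = [0, 1, -4, 0] (depth 4)
After 'pop': stack = [0, 1, -4] (depth 3)
After 'add': stack = [0, -3] (depth 2)

Answer: 2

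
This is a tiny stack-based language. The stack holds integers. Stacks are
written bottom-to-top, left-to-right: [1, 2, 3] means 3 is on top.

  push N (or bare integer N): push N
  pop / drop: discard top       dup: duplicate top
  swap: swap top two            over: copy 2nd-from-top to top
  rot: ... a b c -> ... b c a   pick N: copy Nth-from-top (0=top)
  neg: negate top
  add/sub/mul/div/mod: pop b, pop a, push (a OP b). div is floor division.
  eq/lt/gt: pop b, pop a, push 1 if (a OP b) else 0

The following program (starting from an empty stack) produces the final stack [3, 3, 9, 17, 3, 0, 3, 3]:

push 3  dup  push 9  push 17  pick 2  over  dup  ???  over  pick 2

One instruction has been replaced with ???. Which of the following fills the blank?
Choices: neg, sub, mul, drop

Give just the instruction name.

Stack before ???: [3, 3, 9, 17, 3, 17, 17]
Stack after ???:  [3, 3, 9, 17, 3, 0]
Checking each choice:
  neg: produces [3, 3, 9, 17, 3, 17, -17, 17, 17]
  sub: MATCH
  mul: produces [3, 3, 9, 17, 3, 289, 3, 3]
  drop: produces [3, 3, 9, 17, 3, 17, 3, 3]


Answer: sub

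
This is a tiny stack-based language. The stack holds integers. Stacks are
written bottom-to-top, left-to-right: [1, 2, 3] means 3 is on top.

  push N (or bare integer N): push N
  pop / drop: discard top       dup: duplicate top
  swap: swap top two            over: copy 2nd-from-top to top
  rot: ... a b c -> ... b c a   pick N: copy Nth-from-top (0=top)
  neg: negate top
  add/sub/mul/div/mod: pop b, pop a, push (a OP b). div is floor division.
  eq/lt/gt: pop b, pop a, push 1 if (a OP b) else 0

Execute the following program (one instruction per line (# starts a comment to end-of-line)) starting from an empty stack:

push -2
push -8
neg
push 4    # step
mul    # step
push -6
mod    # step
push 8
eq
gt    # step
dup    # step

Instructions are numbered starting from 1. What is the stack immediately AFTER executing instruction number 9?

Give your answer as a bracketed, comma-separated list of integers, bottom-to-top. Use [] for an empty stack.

Answer: [-2, 0]

Derivation:
Step 1 ('push -2'): [-2]
Step 2 ('push -8'): [-2, -8]
Step 3 ('neg'): [-2, 8]
Step 4 ('push 4'): [-2, 8, 4]
Step 5 ('mul'): [-2, 32]
Step 6 ('push -6'): [-2, 32, -6]
Step 7 ('mod'): [-2, -4]
Step 8 ('push 8'): [-2, -4, 8]
Step 9 ('eq'): [-2, 0]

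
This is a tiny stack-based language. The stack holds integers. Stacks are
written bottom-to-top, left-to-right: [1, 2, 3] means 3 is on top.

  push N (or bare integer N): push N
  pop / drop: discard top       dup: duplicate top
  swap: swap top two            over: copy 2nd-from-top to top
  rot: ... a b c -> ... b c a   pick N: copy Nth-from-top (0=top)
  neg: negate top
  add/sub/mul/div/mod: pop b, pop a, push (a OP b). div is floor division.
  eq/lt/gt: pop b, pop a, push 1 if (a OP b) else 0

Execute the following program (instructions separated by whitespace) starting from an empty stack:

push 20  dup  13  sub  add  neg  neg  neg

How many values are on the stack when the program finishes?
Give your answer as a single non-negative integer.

After 'push 20': stack = [20] (depth 1)
After 'dup': stack = [20, 20] (depth 2)
After 'push 13': stack = [20, 20, 13] (depth 3)
After 'sub': stack = [20, 7] (depth 2)
After 'add': stack = [27] (depth 1)
After 'neg': stack = [-27] (depth 1)
After 'neg': stack = [27] (depth 1)
After 'neg': stack = [-27] (depth 1)

Answer: 1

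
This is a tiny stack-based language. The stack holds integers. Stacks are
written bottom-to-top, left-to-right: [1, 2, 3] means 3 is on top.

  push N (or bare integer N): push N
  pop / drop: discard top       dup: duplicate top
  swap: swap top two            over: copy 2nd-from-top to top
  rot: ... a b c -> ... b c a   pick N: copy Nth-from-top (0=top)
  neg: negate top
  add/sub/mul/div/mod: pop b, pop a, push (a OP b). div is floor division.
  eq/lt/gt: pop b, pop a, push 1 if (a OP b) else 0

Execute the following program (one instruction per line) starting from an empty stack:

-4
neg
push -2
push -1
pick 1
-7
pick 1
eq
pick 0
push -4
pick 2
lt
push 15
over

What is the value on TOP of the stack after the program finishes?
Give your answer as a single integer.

Answer: 1

Derivation:
After 'push -4': [-4]
After 'neg': [4]
After 'push -2': [4, -2]
After 'push -1': [4, -2, -1]
After 'pick 1': [4, -2, -1, -2]
After 'push -7': [4, -2, -1, -2, -7]
After 'pick 1': [4, -2, -1, -2, -7, -2]
After 'eq': [4, -2, -1, -2, 0]
After 'pick 0': [4, -2, -1, -2, 0, 0]
After 'push -4': [4, -2, -1, -2, 0, 0, -4]
After 'pick 2': [4, -2, -1, -2, 0, 0, -4, 0]
After 'lt': [4, -2, -1, -2, 0, 0, 1]
After 'push 15': [4, -2, -1, -2, 0, 0, 1, 15]
After 'over': [4, -2, -1, -2, 0, 0, 1, 15, 1]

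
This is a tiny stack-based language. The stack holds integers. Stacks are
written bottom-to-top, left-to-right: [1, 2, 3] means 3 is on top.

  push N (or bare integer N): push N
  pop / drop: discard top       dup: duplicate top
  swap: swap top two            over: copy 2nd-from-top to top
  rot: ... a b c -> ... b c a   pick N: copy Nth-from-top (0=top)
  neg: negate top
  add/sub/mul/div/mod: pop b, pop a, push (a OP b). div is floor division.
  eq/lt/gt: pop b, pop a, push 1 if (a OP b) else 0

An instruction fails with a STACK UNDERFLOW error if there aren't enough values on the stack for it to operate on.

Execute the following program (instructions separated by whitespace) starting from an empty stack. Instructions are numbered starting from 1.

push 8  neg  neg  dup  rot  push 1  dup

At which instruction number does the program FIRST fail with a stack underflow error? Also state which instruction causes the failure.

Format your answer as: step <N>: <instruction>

Step 1 ('push 8'): stack = [8], depth = 1
Step 2 ('neg'): stack = [-8], depth = 1
Step 3 ('neg'): stack = [8], depth = 1
Step 4 ('dup'): stack = [8, 8], depth = 2
Step 5 ('rot'): needs 3 value(s) but depth is 2 — STACK UNDERFLOW

Answer: step 5: rot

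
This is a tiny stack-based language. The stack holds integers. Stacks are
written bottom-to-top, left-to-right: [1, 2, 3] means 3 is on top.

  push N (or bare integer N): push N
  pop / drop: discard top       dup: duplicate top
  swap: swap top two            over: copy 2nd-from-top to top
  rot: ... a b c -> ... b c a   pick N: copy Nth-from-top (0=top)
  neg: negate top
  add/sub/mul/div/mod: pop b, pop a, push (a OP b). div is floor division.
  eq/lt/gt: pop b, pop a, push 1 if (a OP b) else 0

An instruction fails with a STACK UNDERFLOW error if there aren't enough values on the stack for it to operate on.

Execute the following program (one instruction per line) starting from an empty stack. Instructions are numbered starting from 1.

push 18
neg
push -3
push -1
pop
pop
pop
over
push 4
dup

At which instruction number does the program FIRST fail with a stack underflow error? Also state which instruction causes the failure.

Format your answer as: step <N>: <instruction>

Step 1 ('push 18'): stack = [18], depth = 1
Step 2 ('neg'): stack = [-18], depth = 1
Step 3 ('push -3'): stack = [-18, -3], depth = 2
Step 4 ('push -1'): stack = [-18, -3, -1], depth = 3
Step 5 ('pop'): stack = [-18, -3], depth = 2
Step 6 ('pop'): stack = [-18], depth = 1
Step 7 ('pop'): stack = [], depth = 0
Step 8 ('over'): needs 2 value(s) but depth is 0 — STACK UNDERFLOW

Answer: step 8: over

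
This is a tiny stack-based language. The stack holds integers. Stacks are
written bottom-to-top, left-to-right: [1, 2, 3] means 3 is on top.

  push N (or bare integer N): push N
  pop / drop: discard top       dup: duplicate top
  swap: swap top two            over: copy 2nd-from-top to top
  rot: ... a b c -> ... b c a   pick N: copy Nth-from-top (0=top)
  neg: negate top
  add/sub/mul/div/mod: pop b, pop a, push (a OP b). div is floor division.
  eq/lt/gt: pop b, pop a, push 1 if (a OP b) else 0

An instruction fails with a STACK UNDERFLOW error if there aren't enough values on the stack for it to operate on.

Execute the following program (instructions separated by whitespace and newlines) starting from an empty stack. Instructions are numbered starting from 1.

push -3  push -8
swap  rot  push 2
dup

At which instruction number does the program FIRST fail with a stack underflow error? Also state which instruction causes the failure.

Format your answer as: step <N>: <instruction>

Answer: step 4: rot

Derivation:
Step 1 ('push -3'): stack = [-3], depth = 1
Step 2 ('push -8'): stack = [-3, -8], depth = 2
Step 3 ('swap'): stack = [-8, -3], depth = 2
Step 4 ('rot'): needs 3 value(s) but depth is 2 — STACK UNDERFLOW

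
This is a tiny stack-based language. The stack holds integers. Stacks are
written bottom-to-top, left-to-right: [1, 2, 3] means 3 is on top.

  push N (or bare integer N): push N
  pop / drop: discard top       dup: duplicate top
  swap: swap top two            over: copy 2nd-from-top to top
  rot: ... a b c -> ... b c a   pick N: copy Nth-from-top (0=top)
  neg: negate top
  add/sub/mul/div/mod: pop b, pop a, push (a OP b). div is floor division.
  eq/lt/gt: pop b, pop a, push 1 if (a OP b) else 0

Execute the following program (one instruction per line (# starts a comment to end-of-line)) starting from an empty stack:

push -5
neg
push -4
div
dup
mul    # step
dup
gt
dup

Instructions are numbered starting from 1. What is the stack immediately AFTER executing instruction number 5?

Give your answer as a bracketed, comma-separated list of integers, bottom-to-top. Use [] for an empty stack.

Answer: [-2, -2]

Derivation:
Step 1 ('push -5'): [-5]
Step 2 ('neg'): [5]
Step 3 ('push -4'): [5, -4]
Step 4 ('div'): [-2]
Step 5 ('dup'): [-2, -2]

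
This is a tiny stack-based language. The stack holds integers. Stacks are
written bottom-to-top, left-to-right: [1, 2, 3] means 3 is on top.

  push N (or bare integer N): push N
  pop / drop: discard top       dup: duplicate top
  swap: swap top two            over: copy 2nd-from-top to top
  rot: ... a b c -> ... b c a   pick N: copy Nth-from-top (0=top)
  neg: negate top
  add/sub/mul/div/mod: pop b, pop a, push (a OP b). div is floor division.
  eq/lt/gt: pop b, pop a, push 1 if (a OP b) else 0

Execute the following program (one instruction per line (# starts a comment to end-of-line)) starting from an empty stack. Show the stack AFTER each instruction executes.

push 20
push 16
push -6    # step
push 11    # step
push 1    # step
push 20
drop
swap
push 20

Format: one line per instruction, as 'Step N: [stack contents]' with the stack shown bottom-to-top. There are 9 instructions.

Step 1: [20]
Step 2: [20, 16]
Step 3: [20, 16, -6]
Step 4: [20, 16, -6, 11]
Step 5: [20, 16, -6, 11, 1]
Step 6: [20, 16, -6, 11, 1, 20]
Step 7: [20, 16, -6, 11, 1]
Step 8: [20, 16, -6, 1, 11]
Step 9: [20, 16, -6, 1, 11, 20]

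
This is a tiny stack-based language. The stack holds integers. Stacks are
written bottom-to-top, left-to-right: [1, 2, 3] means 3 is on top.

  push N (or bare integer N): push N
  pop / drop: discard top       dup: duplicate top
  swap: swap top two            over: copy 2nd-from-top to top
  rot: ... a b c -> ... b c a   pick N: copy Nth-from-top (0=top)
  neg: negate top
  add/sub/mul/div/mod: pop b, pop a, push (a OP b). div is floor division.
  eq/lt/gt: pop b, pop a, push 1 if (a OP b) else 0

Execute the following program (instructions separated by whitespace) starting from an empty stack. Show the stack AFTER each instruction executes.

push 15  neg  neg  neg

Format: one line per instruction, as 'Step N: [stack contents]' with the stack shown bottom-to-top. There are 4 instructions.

Step 1: [15]
Step 2: [-15]
Step 3: [15]
Step 4: [-15]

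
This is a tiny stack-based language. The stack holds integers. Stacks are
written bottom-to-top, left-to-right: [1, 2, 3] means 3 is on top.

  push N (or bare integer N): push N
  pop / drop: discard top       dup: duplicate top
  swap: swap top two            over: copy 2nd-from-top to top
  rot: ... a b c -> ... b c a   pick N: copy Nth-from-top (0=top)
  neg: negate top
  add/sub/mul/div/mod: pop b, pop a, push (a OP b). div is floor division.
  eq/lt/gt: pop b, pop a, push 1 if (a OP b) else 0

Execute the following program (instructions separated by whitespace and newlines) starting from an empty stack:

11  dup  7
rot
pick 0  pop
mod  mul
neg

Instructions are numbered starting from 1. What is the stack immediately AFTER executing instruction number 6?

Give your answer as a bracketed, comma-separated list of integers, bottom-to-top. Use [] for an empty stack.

Answer: [11, 7, 11]

Derivation:
Step 1 ('11'): [11]
Step 2 ('dup'): [11, 11]
Step 3 ('7'): [11, 11, 7]
Step 4 ('rot'): [11, 7, 11]
Step 5 ('pick 0'): [11, 7, 11, 11]
Step 6 ('pop'): [11, 7, 11]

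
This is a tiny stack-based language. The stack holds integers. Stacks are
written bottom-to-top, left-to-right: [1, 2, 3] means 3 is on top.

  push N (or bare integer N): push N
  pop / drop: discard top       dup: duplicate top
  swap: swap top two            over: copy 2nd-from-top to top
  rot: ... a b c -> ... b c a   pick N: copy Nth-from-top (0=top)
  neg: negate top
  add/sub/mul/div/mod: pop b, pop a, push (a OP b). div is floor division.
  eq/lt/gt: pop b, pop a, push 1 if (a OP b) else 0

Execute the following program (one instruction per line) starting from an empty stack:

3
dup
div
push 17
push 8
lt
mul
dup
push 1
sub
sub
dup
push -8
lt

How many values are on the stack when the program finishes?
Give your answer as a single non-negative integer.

After 'push 3': stack = [3] (depth 1)
After 'dup': stack = [3, 3] (depth 2)
After 'div': stack = [1] (depth 1)
After 'push 17': stack = [1, 17] (depth 2)
After 'push 8': stack = [1, 17, 8] (depth 3)
After 'lt': stack = [1, 0] (depth 2)
After 'mul': stack = [0] (depth 1)
After 'dup': stack = [0, 0] (depth 2)
After 'push 1': stack = [0, 0, 1] (depth 3)
After 'sub': stack = [0, -1] (depth 2)
After 'sub': stack = [1] (depth 1)
After 'dup': stack = [1, 1] (depth 2)
After 'push -8': stack = [1, 1, -8] (depth 3)
After 'lt': stack = [1, 0] (depth 2)

Answer: 2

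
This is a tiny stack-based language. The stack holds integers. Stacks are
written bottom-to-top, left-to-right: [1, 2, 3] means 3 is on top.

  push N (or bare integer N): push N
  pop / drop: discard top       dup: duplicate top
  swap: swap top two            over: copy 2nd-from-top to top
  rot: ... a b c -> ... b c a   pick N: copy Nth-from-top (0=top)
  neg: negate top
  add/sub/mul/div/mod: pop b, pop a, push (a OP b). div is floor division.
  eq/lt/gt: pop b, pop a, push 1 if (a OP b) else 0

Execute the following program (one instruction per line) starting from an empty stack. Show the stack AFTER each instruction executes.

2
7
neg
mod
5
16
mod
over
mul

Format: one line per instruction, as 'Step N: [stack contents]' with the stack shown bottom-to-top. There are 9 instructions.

Step 1: [2]
Step 2: [2, 7]
Step 3: [2, -7]
Step 4: [-5]
Step 5: [-5, 5]
Step 6: [-5, 5, 16]
Step 7: [-5, 5]
Step 8: [-5, 5, -5]
Step 9: [-5, -25]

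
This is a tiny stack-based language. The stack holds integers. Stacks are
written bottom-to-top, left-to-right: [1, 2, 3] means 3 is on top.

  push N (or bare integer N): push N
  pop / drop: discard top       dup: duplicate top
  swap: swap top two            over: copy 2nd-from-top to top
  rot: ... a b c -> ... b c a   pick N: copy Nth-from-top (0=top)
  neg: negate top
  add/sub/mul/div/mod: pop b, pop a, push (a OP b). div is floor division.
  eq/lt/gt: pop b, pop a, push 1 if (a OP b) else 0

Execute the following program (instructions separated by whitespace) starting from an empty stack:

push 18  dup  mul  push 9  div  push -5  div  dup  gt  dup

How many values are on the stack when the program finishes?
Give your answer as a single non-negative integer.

After 'push 18': stack = [18] (depth 1)
After 'dup': stack = [18, 18] (depth 2)
After 'mul': stack = [324] (depth 1)
After 'push 9': stack = [324, 9] (depth 2)
After 'div': stack = [36] (depth 1)
After 'push -5': stack = [36, -5] (depth 2)
After 'div': stack = [-8] (depth 1)
After 'dup': stack = [-8, -8] (depth 2)
After 'gt': stack = [0] (depth 1)
After 'dup': stack = [0, 0] (depth 2)

Answer: 2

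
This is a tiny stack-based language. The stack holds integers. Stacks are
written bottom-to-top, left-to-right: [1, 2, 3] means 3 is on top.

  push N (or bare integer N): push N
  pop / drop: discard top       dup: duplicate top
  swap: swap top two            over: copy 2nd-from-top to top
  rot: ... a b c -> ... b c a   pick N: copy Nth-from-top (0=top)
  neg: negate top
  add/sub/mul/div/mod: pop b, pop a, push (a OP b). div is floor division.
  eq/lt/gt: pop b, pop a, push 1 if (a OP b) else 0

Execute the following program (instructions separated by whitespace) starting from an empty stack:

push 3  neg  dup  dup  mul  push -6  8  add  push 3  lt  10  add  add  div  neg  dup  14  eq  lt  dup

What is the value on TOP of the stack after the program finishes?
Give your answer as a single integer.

Answer: 0

Derivation:
After 'push 3': [3]
After 'neg': [-3]
After 'dup': [-3, -3]
After 'dup': [-3, -3, -3]
After 'mul': [-3, 9]
After 'push -6': [-3, 9, -6]
After 'push 8': [-3, 9, -6, 8]
After 'add': [-3, 9, 2]
After 'push 3': [-3, 9, 2, 3]
After 'lt': [-3, 9, 1]
After 'push 10': [-3, 9, 1, 10]
After 'add': [-3, 9, 11]
After 'add': [-3, 20]
After 'div': [-1]
After 'neg': [1]
After 'dup': [1, 1]
After 'push 14': [1, 1, 14]
After 'eq': [1, 0]
After 'lt': [0]
After 'dup': [0, 0]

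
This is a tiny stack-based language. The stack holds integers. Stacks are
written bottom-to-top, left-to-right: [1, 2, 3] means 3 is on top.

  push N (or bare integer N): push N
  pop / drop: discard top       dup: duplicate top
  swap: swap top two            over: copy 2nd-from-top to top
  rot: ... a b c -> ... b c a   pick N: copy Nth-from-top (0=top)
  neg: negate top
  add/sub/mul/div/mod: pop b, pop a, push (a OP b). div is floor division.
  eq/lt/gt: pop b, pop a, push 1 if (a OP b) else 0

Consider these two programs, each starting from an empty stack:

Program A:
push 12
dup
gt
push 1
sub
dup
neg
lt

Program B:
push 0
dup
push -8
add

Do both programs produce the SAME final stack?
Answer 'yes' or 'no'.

Program A trace:
  After 'push 12': [12]
  After 'dup': [12, 12]
  After 'gt': [0]
  After 'push 1': [0, 1]
  After 'sub': [-1]
  After 'dup': [-1, -1]
  After 'neg': [-1, 1]
  After 'lt': [1]
Program A final stack: [1]

Program B trace:
  After 'push 0': [0]
  After 'dup': [0, 0]
  After 'push -8': [0, 0, -8]
  After 'add': [0, -8]
Program B final stack: [0, -8]
Same: no

Answer: no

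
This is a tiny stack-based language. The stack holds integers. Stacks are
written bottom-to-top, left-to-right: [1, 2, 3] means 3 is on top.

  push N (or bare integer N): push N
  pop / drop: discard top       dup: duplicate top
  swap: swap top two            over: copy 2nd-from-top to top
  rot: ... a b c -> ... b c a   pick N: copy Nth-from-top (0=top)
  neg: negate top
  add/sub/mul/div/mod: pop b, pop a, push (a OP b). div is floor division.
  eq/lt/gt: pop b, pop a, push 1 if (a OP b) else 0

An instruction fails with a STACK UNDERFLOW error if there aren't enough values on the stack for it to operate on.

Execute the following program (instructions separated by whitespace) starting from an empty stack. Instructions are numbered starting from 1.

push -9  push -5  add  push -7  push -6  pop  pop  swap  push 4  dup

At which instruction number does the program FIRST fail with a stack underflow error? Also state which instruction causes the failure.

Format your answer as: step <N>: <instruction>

Answer: step 8: swap

Derivation:
Step 1 ('push -9'): stack = [-9], depth = 1
Step 2 ('push -5'): stack = [-9, -5], depth = 2
Step 3 ('add'): stack = [-14], depth = 1
Step 4 ('push -7'): stack = [-14, -7], depth = 2
Step 5 ('push -6'): stack = [-14, -7, -6], depth = 3
Step 6 ('pop'): stack = [-14, -7], depth = 2
Step 7 ('pop'): stack = [-14], depth = 1
Step 8 ('swap'): needs 2 value(s) but depth is 1 — STACK UNDERFLOW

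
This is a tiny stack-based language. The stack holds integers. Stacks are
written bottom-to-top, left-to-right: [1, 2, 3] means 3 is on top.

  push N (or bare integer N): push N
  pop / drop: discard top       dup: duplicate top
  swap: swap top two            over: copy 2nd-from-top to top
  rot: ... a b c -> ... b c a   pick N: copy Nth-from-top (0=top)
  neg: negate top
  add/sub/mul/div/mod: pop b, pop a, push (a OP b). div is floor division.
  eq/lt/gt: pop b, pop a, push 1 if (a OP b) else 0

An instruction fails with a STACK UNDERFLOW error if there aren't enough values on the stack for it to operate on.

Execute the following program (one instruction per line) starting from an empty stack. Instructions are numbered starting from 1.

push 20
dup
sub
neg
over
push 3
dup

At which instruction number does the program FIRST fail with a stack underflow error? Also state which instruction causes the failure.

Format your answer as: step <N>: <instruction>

Answer: step 5: over

Derivation:
Step 1 ('push 20'): stack = [20], depth = 1
Step 2 ('dup'): stack = [20, 20], depth = 2
Step 3 ('sub'): stack = [0], depth = 1
Step 4 ('neg'): stack = [0], depth = 1
Step 5 ('over'): needs 2 value(s) but depth is 1 — STACK UNDERFLOW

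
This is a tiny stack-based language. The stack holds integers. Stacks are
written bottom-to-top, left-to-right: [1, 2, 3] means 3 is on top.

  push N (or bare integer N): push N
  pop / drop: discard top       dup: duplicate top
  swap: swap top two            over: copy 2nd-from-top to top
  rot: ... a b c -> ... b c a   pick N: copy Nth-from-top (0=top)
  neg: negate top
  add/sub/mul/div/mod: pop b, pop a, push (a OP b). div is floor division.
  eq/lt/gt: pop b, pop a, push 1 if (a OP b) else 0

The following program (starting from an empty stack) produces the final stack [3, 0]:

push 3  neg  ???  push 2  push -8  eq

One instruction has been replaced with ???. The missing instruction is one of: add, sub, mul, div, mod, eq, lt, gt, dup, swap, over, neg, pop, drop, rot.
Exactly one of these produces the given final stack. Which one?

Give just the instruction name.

Stack before ???: [-3]
Stack after ???:  [3]
The instruction that transforms [-3] -> [3] is: neg

Answer: neg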